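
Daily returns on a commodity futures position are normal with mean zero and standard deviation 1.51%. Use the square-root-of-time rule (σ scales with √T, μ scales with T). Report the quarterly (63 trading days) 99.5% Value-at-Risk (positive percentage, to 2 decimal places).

At 99.5%, z = 2.576.
σ_{63d} = 1.51% × √63 = 11.985%.
VaR = 2.576 × 11.985% = 30.873%.

30.87%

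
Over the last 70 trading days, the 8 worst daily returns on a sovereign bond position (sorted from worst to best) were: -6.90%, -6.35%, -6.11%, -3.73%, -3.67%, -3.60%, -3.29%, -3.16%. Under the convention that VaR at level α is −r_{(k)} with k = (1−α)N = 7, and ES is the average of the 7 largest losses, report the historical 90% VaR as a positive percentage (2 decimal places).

3.29%

k = 7; the 7th lowest return is -3.29%, so VaR = 3.29%.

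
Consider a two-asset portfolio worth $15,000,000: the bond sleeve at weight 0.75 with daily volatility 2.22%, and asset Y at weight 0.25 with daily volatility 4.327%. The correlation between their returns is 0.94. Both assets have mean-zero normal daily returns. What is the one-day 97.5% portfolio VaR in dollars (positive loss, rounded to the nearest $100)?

σ_p² = 0.75²·2.22² + 0.25²·4.327² + 2·0.94·0.75·0.25·2.22·4.327 = 7.3285 (%²).
σ_p = √7.3285 = 2.707%.
At 97.5%, z = 1.960.
VaR = 1.960 × 2.707% = 5.306%; on $15,000,000 that is $795,900.

$795,900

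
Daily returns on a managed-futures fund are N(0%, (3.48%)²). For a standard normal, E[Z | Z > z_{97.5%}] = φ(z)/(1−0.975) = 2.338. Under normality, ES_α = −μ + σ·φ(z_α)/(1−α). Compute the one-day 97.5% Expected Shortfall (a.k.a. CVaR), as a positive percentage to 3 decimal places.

ES = 3.48% × 2.338 = 8.136%.

8.136%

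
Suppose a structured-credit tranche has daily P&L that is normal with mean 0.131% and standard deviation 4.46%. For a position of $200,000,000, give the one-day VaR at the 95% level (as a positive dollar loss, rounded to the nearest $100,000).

At 95% one-sided, z = 1.645.
VaR = −μ + z·σ = −(0.131%) + 1.645 × 4.46% = 7.206%.
On $200,000,000: 0.07206 × $200,000,000 = $14,412,000.

$14,400,000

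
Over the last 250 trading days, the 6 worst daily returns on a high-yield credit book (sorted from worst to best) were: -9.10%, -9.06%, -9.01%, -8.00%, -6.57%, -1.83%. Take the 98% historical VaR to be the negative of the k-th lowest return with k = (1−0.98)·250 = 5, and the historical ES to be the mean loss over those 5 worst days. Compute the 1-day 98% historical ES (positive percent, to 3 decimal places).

8.348%

The 5 worst returns sum to -41.74%.
ES = −(-41.74%) / 5 = 8.348%.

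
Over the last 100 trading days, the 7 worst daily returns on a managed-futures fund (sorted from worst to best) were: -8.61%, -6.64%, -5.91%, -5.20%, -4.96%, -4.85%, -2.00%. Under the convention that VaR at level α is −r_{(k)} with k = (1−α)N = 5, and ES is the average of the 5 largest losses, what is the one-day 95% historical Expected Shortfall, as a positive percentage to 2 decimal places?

The 5 worst returns sum to -31.32%.
ES = −(-31.32%) / 5 = 6.264% ≈ 6.26%.

6.26%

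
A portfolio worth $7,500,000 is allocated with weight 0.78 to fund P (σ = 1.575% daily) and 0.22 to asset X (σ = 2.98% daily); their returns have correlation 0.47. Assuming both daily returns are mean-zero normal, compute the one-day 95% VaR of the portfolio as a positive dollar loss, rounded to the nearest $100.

$202,600

σ_p² = 0.78²·1.575² + 0.22²·2.98² + 2·0.47·0.78·0.22·1.575·2.98 = 2.6961 (%²).
σ_p = √2.6961 = 1.642%.
At 95%, z = 1.645.
VaR = 1.645 × 1.642% = 2.701%; on $7,500,000 that is $202,575.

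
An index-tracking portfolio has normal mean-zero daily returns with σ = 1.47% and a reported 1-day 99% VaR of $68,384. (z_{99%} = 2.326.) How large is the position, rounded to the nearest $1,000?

VaR as a fraction of value: z·σ = 2.326 × 1.47% = 3.41922%.
Position = $68,384 / 0.0341922 = $1,999,988.

$2,000,000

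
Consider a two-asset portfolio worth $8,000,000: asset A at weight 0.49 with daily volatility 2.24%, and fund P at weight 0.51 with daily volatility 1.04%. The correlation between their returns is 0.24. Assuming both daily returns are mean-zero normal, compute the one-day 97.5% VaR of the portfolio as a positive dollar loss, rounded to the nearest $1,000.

$208,000

σ_p² = 0.49²·2.24² + 0.51²·1.04² + 2·0.24·0.49·0.51·2.24·1.04 = 1.7655 (%²).
σ_p = √1.7655 = 1.329%.
At 97.5%, z = 1.960.
VaR = 1.960 × 1.329% = 2.605%; on $8,000,000 that is $208,400.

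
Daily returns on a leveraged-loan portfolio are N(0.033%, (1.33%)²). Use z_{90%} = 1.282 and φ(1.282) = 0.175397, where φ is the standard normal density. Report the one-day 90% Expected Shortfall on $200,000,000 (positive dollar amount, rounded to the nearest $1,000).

Tail multiplier: φ(z)/(1−α) = 0.175397 / 0.1 = 1.754.
ES = −(0.033%) + 1.33% × 1.754 = 2.300%.
On $200,000,000: 0.02300 × $200,000,000 = $4,600,000.

$4,600,000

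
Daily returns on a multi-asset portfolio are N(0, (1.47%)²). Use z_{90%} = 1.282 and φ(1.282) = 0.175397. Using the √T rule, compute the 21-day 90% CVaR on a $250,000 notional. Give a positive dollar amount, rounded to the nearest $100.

$29,500

σ_{21d} = 1.47% × √21 = 6.736%.
ES multiplier = φ(z)/(1−α) = 0.175397/0.1 = 1.754.
ES = 6.736% × 1.754 = 11.815%; on $250,000: $29,537.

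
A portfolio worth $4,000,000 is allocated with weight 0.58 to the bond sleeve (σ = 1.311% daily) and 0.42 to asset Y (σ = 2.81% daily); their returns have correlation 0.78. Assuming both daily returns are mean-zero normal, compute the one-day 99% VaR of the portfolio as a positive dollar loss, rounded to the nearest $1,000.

σ_p² = 0.58²·1.311² + 0.42²·2.81² + 2·0.78·0.58·0.42·1.311·2.81 = 3.3710 (%²).
σ_p = √3.3710 = 1.836%.
At 99%, z = 2.326.
VaR = 2.326 × 1.836% = 4.271%; on $4,000,000 that is $170,840.

$171,000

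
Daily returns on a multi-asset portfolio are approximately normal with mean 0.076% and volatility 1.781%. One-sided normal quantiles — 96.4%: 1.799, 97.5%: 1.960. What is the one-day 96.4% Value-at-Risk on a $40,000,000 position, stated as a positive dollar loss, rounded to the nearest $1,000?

$1,251,000

VaR = −μ + z·σ = −(0.076%) + 1.799 × 1.781% = 3.128%.
On $40,000,000: 0.03128 × $40,000,000 = $1,251,200.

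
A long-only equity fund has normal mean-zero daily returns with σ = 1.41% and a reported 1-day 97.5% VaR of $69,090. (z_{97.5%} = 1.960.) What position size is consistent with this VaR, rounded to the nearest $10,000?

$2,500,000

VaR as a fraction of value: z·σ = 1.960 × 1.41% = 2.7636%.
Position = $69,090 / 0.027636 = $2,500,000.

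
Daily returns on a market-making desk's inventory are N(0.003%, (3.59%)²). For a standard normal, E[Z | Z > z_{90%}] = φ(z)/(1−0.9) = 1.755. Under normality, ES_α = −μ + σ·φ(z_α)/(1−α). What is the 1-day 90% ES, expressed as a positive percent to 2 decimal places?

6.30%

ES = −(0.003%) + 3.59% × 1.755 = 6.297%.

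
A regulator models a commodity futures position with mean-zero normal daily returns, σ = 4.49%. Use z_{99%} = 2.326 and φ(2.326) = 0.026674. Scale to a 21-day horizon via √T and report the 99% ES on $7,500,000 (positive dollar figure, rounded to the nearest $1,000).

$4,116,000

σ_{21d} = 4.49% × √21 = 20.576%.
ES multiplier = φ(z)/(1−α) = 0.026674/0.01 = 2.667.
ES = 20.576% × 2.667 = 54.876%; on $7,500,000: $4,115,700.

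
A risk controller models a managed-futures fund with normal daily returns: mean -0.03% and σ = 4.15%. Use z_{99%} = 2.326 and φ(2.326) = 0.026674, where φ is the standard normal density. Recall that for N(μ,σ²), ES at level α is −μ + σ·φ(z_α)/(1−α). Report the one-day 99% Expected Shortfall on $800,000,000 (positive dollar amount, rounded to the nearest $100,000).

Tail multiplier: φ(z)/(1−α) = 0.026674 / 0.01 = 2.667.
ES = −(-0.03%) + 4.15% × 2.667 = 11.098%.
On $800,000,000: 0.11098 × $800,000,000 = $88,784,000.

$88,800,000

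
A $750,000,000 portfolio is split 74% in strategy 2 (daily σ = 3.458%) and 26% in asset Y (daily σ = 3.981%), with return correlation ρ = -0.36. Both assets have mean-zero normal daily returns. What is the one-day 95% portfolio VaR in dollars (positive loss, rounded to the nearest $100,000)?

$29,500,000

σ_p² = 0.74²·3.458² + 0.26²·3.981² + 2·-0.36·0.74·0.26·3.458·3.981 = 5.7124 (%²).
σ_p = √5.7124 = 2.390%.
At 95%, z = 1.645.
VaR = 1.645 × 2.390% = 3.932%; on $750,000,000 that is $29,490,000.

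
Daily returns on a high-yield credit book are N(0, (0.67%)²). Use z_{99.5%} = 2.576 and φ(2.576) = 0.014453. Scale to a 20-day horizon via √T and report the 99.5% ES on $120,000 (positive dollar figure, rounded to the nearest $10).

$10,390

σ_{20d} = 0.67% × √20 = 2.996%.
ES multiplier = φ(z)/(1−α) = 0.014453/0.005 = 2.891.
ES = 2.996% × 2.891 = 8.661%; on $120,000: $10,393.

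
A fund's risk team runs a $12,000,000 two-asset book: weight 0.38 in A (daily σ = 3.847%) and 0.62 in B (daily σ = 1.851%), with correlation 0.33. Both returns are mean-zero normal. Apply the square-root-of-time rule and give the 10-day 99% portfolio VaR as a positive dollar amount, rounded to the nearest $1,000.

σ_p = √(0.38²·3.847² + 0.62²·1.851² + 2·0.33·0.38·0.62·3.847·1.851) = 2.136%.
σ_{10d} = 2.136% × √10 = 6.755%.
z(99%) = 2.326.
VaR = 2.326 × 6.755% = 15.712%; on $12,000,000 that is $1,885,440.

$1,885,000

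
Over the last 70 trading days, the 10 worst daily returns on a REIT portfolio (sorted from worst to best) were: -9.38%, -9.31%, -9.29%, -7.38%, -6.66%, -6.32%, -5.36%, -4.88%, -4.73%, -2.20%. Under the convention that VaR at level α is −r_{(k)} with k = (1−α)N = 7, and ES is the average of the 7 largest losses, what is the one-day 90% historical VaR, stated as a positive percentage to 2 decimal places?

5.36%

k = 7; the 7th lowest return is -5.36%, so VaR = 5.36%.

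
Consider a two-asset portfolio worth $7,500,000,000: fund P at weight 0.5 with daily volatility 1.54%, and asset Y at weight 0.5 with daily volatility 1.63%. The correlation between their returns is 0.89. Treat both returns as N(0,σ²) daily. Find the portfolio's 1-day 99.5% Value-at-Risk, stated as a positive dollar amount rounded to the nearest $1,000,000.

σ_p² = 0.5²·1.54² + 0.5²·1.63² + 2·0.89·0.5·0.5·1.54·1.63 = 2.3742 (%²).
σ_p = √2.3742 = 1.541%.
At 99.5%, z = 2.576.
VaR = 2.576 × 1.541% = 3.970%; on $7,500,000,000 that is $297,750,000.

$298,000,000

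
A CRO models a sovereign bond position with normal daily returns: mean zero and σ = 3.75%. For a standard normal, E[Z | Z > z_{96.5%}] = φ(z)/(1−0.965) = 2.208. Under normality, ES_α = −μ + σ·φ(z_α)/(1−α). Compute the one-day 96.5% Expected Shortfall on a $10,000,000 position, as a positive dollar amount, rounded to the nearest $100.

$828,000

ES = 3.75% × 2.208 = 8.280%.
On $10,000,000: 0.08280 × $10,000,000 = $828,000.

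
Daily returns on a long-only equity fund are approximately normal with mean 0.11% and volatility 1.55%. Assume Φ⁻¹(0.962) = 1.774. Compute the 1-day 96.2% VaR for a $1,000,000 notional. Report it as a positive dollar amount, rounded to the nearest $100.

$26,400

VaR = −μ + z·σ = −(0.11%) + 1.774 × 1.55% = 2.640%.
On $1,000,000: 0.02640 × $1,000,000 = $26,400.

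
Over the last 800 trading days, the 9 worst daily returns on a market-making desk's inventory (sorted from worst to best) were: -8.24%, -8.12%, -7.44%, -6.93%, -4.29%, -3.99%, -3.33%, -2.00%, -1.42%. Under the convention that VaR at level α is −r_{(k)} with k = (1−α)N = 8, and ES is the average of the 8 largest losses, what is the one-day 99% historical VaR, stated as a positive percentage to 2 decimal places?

2.00%

k = 8; the 8th lowest return is -2.00%, so VaR = 2.00%.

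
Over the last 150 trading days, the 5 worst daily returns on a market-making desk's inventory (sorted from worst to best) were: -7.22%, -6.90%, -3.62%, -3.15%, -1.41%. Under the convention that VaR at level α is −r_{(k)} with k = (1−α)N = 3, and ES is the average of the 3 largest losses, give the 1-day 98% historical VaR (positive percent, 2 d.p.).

k = 3; the 3rd lowest return is -3.62%, so VaR = 3.62%.

3.62%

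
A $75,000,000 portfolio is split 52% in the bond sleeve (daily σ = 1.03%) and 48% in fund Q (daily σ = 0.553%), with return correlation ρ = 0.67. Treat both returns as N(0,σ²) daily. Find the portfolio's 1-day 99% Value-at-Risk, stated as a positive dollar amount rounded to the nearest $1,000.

$1,291,000

σ_p² = 0.52²·1.03² + 0.48²·0.553² + 2·0.67·0.52·0.48·1.03·0.553 = 0.5478 (%²).
σ_p = √0.5478 = 0.740%.
At 99%, z = 2.326.
VaR = 2.326 × 0.740% = 1.721%; on $75,000,000 that is $1,290,750.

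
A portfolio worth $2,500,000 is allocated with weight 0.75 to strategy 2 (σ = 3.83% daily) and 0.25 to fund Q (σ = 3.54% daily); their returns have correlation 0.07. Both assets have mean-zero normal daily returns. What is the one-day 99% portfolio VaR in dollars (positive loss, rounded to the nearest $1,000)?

σ_p² = 0.75²·3.83² + 0.25²·3.54² + 2·0.07·0.75·0.25·3.83·3.54 = 9.3904 (%²).
σ_p = √9.3904 = 3.064%.
At 99%, z = 2.326.
VaR = 2.326 × 3.064% = 7.127%; on $2,500,000 that is $178,175.

$178,000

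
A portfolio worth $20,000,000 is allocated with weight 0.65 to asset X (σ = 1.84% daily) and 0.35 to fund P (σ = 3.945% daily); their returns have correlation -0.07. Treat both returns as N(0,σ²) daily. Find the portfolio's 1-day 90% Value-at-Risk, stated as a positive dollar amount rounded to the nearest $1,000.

$452,000

σ_p² = 0.65²·1.84² + 0.35²·3.945² + 2·-0.07·0.65·0.35·1.84·3.945 = 3.1057 (%²).
σ_p = √3.1057 = 1.762%.
At 90%, z = 1.282.
VaR = 1.282 × 1.762% = 2.259%; on $20,000,000 that is $451,800.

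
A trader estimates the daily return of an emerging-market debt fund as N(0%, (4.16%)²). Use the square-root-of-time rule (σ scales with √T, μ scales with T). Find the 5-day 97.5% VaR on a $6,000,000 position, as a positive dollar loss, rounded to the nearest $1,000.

$1,094,000

At 97.5%, z = 1.960.
σ_{5d} = 4.16% × √5 = 9.302%.
VaR = 1.960 × 9.302% = 18.232%.
On $6,000,000: 0.18232 × $6,000,000 = $1,093,920.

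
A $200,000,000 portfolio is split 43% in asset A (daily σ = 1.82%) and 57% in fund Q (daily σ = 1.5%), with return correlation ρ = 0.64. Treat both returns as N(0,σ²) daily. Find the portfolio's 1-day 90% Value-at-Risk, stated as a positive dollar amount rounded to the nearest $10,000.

$3,800,000

σ_p² = 0.43²·1.82² + 0.57²·1.5² + 2·0.64·0.43·0.57·1.82·1.5 = 2.2000 (%²).
σ_p = √2.2000 = 1.483%.
At 90%, z = 1.282.
VaR = 1.282 × 1.483% = 1.901%; on $200,000,000 that is $3,802,000.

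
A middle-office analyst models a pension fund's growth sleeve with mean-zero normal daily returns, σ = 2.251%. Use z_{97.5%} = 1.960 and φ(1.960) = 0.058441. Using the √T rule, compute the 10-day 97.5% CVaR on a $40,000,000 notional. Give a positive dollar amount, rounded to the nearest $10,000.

$6,660,000

σ_{10d} = 2.251% × √10 = 7.118%.
ES multiplier = φ(z)/(1−α) = 0.058441/0.025 = 2.338.
ES = 7.118% × 2.338 = 16.642%; on $40,000,000: $6,656,800.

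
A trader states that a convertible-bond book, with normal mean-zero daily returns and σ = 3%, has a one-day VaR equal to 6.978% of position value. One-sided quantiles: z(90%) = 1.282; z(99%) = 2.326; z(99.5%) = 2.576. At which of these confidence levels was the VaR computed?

Implied z = VaR/σ = 6.978 / 3 = 2.326.
This matches z(99%) = 2.326.

99%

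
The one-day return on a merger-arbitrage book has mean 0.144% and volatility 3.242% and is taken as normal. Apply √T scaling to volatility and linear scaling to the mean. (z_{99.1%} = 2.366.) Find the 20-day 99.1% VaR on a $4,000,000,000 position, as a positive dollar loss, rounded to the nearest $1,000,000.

σ_{20d} = 3.242% × √20 = 14.499%; μ_{20d} = 20 × 0.144% = 2.880%.
VaR = −(2.880%) + 2.366 × 14.499% = 31.425%.
On $4,000,000,000: 0.31425 × $4,000,000,000 = $1,257,000,000.

$1,257,000,000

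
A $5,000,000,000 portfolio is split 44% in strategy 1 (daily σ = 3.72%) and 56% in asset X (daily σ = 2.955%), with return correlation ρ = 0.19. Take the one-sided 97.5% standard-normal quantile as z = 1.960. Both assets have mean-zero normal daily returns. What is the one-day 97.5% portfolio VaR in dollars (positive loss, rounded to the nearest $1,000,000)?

σ_p² = 0.44²·3.72² + 0.56²·2.955² + 2·0.19·0.44·0.56·3.72·2.955 = 6.4467 (%²).
σ_p = √6.4467 = 2.539%.
VaR = 1.960 × 2.539% = 4.976%; on $5,000,000,000 that is $248,800,000.

$249,000,000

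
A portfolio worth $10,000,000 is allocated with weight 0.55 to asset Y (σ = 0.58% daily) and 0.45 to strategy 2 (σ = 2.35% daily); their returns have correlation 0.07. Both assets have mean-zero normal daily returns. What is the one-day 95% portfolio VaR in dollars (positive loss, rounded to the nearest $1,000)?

σ_p² = 0.55²·0.58² + 0.45²·2.35² + 2·0.07·0.55·0.45·0.58·2.35 = 1.2673 (%²).
σ_p = √1.2673 = 1.126%.
At 95%, z = 1.645.
VaR = 1.645 × 1.126% = 1.852%; on $10,000,000 that is $185,200.

$185,000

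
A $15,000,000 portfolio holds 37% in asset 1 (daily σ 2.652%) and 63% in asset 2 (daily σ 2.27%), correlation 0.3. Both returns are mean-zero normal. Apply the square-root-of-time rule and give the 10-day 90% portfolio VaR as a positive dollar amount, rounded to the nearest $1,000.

σ_p = √(0.37²·2.652² + 0.63²·2.27² + 2·0.3·0.37·0.63·2.652·2.27) = 1.962%.
σ_{10d} = 1.962% × √10 = 6.204%.
z(90%) = 1.282.
VaR = 1.282 × 6.204% = 7.954%; on $15,000,000 that is $1,193,100.

$1,193,000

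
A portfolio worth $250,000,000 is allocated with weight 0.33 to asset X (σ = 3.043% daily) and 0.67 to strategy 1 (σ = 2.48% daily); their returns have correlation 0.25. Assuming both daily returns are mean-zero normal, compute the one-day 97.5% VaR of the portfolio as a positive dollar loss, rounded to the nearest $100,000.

σ_p² = 0.33²·3.043² + 0.67²·2.48² + 2·0.25·0.33·0.67·3.043·2.48 = 4.6036 (%²).
σ_p = √4.6036 = 2.146%.
At 97.5%, z = 1.960.
VaR = 1.960 × 2.146% = 4.206%; on $250,000,000 that is $10,515,000.

$10,500,000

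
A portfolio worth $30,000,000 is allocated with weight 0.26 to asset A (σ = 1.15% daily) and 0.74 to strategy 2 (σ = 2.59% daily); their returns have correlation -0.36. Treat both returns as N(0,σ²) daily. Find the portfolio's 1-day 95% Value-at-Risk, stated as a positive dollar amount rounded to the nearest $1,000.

$903,000

σ_p² = 0.26²·1.15² + 0.74²·2.59² + 2·-0.36·0.26·0.74·1.15·2.59 = 3.3502 (%²).
σ_p = √3.3502 = 1.830%.
At 95%, z = 1.645.
VaR = 1.645 × 1.830% = 3.010%; on $30,000,000 that is $903,000.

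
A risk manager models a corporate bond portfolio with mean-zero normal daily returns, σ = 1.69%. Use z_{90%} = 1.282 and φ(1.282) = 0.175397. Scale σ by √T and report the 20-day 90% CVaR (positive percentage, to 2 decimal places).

σ_{20d} = 1.69% × √20 = 7.558%.
ES multiplier = φ(z)/(1−α) = 0.175397/0.1 = 1.754.
ES = 7.558% × 1.754 = 13.257%.

13.26%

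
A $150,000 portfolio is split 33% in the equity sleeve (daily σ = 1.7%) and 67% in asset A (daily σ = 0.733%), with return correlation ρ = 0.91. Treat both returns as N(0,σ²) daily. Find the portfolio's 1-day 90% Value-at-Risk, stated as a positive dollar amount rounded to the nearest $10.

σ_p² = 0.33²·1.7² + 0.67²·0.733² + 2·0.91·0.33·0.67·1.7·0.733 = 1.0573 (%²).
σ_p = √1.0573 = 1.028%.
At 90%, z = 1.282.
VaR = 1.282 × 1.028% = 1.318%; on $150,000 that is $1,977.

$1,980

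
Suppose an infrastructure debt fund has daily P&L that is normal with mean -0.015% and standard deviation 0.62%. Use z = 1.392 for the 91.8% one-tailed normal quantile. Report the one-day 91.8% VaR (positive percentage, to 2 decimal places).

VaR = −μ + z·σ = −(-0.015%) + 1.392 × 0.62% = 0.878%.

0.88%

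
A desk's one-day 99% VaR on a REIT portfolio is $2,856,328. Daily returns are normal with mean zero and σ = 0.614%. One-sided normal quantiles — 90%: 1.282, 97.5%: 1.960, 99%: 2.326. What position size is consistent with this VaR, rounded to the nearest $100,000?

VaR as a fraction of value: z·σ = 2.326 × 0.614% = 1.42816%.
Position = $2,856,328 / 0.0142816 = $200,000,000.

$200,000,000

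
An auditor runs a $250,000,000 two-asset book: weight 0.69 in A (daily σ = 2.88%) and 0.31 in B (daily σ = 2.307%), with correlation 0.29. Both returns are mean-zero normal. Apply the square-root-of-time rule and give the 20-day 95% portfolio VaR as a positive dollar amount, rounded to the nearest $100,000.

σ_p = √(0.69²·2.88² + 0.31²·2.307² + 2·0.29·0.69·0.31·2.88·2.307) = 2.299%.
σ_{20d} = 2.299% × √20 = 10.281%.
z(95%) = 1.645.
VaR = 1.645 × 10.281% = 16.912%; on $250,000,000 that is $42,280,000.

$42,300,000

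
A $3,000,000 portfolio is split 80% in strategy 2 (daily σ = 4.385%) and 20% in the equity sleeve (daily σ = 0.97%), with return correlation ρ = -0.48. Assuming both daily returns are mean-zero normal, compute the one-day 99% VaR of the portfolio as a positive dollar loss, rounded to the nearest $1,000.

σ_p² = 0.8²·4.385² + 0.2²·0.97² + 2·-0.48·0.8·0.2·4.385·0.97 = 11.6904 (%²).
σ_p = √11.6904 = 3.419%.
At 99%, z = 2.326.
VaR = 2.326 × 3.419% = 7.953%; on $3,000,000 that is $238,590.

$239,000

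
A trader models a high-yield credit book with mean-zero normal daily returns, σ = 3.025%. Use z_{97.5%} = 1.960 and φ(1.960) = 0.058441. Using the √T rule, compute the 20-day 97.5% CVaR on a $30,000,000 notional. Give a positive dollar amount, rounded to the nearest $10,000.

σ_{20d} = 3.025% × √20 = 13.528%.
ES multiplier = φ(z)/(1−α) = 0.058441/0.025 = 2.338.
ES = 13.528% × 2.338 = 31.628%; on $30,000,000: $9,488,400.

$9,490,000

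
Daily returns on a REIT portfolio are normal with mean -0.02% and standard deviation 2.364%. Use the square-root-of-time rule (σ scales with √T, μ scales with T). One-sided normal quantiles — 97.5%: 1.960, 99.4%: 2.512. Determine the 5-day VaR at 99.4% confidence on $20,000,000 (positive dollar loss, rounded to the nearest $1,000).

σ_{5d} = 2.364% × √5 = 5.286%; μ_{5d} = 5 × -0.02% = -0.100%.
VaR = −(-0.100%) + 2.512 × 5.286% = 13.378%.
On $20,000,000: 0.13378 × $20,000,000 = $2,675,600.

$2,676,000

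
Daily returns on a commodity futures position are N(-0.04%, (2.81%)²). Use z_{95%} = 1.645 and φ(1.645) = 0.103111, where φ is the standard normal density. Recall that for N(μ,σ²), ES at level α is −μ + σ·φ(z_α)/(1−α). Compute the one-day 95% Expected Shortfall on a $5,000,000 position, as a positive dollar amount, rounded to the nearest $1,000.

Tail multiplier: φ(z)/(1−α) = 0.103111 / 0.05 = 2.062.
ES = −(-0.04%) + 2.81% × 2.062 = 5.834%.
On $5,000,000: 0.05834 × $5,000,000 = $291,700.

$292,000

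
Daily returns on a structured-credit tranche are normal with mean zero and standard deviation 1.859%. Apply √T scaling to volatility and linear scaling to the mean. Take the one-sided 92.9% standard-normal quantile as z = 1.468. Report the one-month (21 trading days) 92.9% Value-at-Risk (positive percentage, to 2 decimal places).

σ_{21d} = 1.859% × √21 = 8.519%.
VaR = 1.468 × 8.519% = 12.506%.

12.51%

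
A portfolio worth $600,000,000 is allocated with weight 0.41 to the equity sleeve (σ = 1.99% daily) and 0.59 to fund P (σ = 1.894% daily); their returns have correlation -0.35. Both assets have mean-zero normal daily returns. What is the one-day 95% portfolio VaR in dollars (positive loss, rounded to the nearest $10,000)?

σ_p² = 0.41²·1.99² + 0.59²·1.894² + 2·-0.35·0.41·0.59·1.99·1.894 = 1.2762 (%²).
σ_p = √1.2762 = 1.130%.
At 95%, z = 1.645.
VaR = 1.645 × 1.130% = 1.859%; on $600,000,000 that is $11,154,000.

$11,150,000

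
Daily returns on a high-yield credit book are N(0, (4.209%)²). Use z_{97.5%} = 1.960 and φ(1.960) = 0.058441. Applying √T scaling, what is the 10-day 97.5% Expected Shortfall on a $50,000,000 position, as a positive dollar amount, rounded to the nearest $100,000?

$15,600,000

σ_{10d} = 4.209% × √10 = 13.310%.
ES multiplier = φ(z)/(1−α) = 0.058441/0.025 = 2.338.
ES = 13.310% × 2.338 = 31.119%; on $50,000,000: $15,559,500.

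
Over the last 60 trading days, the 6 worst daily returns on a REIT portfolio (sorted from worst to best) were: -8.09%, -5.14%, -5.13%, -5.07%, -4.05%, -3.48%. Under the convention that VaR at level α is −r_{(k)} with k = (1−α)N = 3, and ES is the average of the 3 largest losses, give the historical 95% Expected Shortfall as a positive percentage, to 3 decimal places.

The 3 worst returns sum to -18.36%.
ES = −(-18.36%) / 3 = 6.12% ≈ 6.120%.

6.120%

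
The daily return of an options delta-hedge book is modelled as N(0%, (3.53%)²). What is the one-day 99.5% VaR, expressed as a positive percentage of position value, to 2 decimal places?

At 99.5% one-sided, z = 2.576.
VaR = z·σ = 2.576 × 3.53% = 9.093%.

9.09%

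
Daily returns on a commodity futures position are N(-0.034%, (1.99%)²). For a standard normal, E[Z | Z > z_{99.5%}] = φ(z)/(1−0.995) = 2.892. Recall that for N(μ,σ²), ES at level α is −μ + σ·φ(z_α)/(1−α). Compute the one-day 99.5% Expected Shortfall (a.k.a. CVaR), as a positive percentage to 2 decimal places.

ES = −(-0.034%) + 1.99% × 2.892 = 5.789%.

5.79%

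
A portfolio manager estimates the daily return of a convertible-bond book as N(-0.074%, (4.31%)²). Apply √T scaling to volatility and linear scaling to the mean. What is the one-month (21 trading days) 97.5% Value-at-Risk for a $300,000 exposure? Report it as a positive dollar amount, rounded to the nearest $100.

At 97.5%, z = 1.960.
σ_{21d} = 4.31% × √21 = 19.751%; μ_{21d} = 21 × -0.074% = -1.554%.
VaR = −(-1.554%) + 1.960 × 19.751% = 40.266%.
On $300,000: 0.40266 × $300,000 = $120,798.

$120,800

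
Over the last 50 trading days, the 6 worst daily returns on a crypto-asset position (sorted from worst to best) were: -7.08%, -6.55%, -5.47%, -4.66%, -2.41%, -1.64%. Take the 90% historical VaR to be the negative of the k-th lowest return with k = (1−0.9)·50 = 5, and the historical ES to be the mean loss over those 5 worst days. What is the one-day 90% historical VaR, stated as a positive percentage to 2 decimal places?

2.41%

k = 5; the 5th lowest return is -2.41%, so VaR = 2.41%.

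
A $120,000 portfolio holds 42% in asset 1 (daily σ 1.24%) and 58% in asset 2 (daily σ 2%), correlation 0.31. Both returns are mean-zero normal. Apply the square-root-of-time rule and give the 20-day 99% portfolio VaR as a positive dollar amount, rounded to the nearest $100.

σ_p = √(0.42²·1.24² + 0.58²·2² + 2·0.31·0.42·0.58·1.24·2) = 1.411%.
σ_{20d} = 1.411% × √20 = 6.310%.
z(99%) = 2.326.
VaR = 2.326 × 6.310% = 14.677%; on $120,000 that is $17,612.

$17,600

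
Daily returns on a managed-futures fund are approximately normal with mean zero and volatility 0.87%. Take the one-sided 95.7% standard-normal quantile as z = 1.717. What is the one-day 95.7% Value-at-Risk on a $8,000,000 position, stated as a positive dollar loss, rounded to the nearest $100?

VaR = z·σ = 1.717 × 0.87% = 1.494%.
On $8,000,000: 0.01494 × $8,000,000 = $119,520.

$119,500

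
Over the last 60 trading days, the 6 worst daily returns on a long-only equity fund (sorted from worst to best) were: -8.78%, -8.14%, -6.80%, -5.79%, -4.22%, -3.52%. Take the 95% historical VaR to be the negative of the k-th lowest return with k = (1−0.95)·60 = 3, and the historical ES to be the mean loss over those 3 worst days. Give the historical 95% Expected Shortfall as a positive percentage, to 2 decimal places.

7.91%

The 3 worst returns sum to -23.72%.
ES = −(-23.72%) / 3 = 7.9066…% ≈ 7.91%.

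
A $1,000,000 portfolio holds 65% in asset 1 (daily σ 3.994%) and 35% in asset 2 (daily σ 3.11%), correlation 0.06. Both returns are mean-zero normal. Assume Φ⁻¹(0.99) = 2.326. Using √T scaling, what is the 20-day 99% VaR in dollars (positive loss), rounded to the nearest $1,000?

$299,000

σ_p = √(0.65²·3.994² + 0.35²·3.11² + 2·0.06·0.65·0.35·3.994·3.11) = 2.875%.
σ_{20d} = 2.875% × √20 = 12.857%.
VaR = 2.326 × 12.857% = 29.905%; on $1,000,000 that is $299,050.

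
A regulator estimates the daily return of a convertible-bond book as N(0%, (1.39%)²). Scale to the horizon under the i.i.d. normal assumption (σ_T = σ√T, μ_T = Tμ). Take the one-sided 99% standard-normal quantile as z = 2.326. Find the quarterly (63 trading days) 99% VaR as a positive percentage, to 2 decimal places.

25.66%

σ_{63d} = 1.39% × √63 = 11.033%.
VaR = 2.326 × 11.033% = 25.663%.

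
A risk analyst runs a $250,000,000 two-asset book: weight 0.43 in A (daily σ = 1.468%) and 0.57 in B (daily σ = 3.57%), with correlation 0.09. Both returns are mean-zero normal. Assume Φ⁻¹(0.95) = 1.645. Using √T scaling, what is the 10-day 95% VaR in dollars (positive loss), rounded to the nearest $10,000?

$28,400,000

σ_p = √(0.43²·1.468² + 0.57²·3.57² + 2·0.09·0.43·0.57·1.468·3.57) = 2.184%.
σ_{10d} = 2.184% × √10 = 6.906%.
VaR = 1.645 × 6.906% = 11.360%; on $250,000,000 that is $28,400,000.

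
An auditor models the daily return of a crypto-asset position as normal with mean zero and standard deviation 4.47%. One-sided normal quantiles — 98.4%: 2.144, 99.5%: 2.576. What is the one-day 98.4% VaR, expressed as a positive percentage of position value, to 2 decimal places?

9.58%

VaR = z·σ = 2.144 × 4.47% = 9.584%.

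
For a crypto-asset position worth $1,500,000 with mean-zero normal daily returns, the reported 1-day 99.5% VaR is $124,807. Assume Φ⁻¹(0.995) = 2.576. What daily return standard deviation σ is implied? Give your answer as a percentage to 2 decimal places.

3.23%

VaR as a fraction: $124,807 / $1,500,000 = 8.320%.
σ = VaR / z = 8.320% / 2.576 = 3.230%.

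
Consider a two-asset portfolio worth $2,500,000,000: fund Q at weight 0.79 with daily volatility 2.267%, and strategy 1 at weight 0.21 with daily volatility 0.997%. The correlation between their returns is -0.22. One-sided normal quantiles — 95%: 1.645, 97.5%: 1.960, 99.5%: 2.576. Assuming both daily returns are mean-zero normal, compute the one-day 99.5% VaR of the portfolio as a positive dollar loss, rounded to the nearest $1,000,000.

$113,000,000

σ_p² = 0.79²·2.267² + 0.21²·0.997² + 2·-0.22·0.79·0.21·2.267·0.997 = 3.0863 (%²).
σ_p = √3.0863 = 1.757%.
VaR = 2.576 × 1.757% = 4.526%; on $2,500,000,000 that is $113,150,000.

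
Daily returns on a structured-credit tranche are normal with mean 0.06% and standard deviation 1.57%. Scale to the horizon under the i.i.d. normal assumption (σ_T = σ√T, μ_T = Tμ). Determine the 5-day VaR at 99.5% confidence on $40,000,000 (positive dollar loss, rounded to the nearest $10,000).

At 99.5%, z = 2.576.
σ_{5d} = 1.57% × √5 = 3.511%; μ_{5d} = 5 × 0.06% = 0.300%.
VaR = −(0.300%) + 2.576 × 3.511% = 8.744%.
On $40,000,000: 0.08744 × $40,000,000 = $3,497,600.

$3,500,000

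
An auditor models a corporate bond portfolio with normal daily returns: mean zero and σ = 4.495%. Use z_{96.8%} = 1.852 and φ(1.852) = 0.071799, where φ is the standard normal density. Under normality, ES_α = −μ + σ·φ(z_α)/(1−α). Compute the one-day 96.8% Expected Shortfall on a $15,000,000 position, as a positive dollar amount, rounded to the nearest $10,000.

Tail multiplier: φ(z)/(1−α) = 0.071799 / 0.032 = 2.244.
ES = 4.495% × 2.244 = 10.087%.
On $15,000,000: 0.10087 × $15,000,000 = $1,513,050.

$1,510,000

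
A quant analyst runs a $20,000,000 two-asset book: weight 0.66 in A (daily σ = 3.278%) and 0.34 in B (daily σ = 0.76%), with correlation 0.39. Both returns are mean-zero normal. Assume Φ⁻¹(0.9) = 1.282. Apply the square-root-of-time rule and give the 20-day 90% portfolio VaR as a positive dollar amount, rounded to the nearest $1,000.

$2,611,000

σ_p = √(0.66²·3.278² + 0.34²·0.76² + 2·0.39·0.66·0.34·3.278·0.76) = 2.277%.
σ_{20d} = 2.277% × √20 = 10.183%.
VaR = 1.282 × 10.183% = 13.055%; on $20,000,000 that is $2,611,000.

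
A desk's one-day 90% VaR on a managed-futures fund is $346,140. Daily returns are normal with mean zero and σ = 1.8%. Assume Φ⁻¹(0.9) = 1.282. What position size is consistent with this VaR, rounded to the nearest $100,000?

$15,000,000

VaR as a fraction of value: z·σ = 1.282 × 1.8% = 2.3076%.
Position = $346,140 / 0.023076 = $15,000,000.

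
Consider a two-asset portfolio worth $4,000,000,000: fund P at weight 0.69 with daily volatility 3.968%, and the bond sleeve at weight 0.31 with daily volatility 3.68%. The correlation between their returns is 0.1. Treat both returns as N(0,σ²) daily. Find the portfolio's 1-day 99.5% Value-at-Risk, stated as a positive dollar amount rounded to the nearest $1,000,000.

$316,000,000

σ_p² = 0.69²·3.968² + 0.31²·3.68² + 2·0.1·0.69·0.31·3.968·3.68 = 9.4223 (%²).
σ_p = √9.4223 = 3.070%.
At 99.5%, z = 2.576.
VaR = 2.576 × 3.070% = 7.908%; on $4,000,000,000 that is $316,320,000.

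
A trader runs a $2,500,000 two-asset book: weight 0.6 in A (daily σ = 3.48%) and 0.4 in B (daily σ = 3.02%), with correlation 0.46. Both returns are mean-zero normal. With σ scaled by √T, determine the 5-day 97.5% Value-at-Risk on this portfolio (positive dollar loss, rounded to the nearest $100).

σ_p = √(0.6²·3.48² + 0.4²·3.02² + 2·0.46·0.6·0.4·3.48·3.02) = 2.853%.
σ_{5d} = 2.853% × √5 = 6.380%.
z(97.5%) = 1.960.
VaR = 1.960 × 6.380% = 12.505%; on $2,500,000 that is $312,625.

$312,600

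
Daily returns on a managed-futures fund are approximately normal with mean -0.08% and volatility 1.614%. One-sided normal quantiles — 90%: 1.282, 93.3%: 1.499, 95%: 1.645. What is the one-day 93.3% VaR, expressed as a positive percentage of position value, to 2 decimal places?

2.50%

VaR = −μ + z·σ = −(-0.08%) + 1.499 × 1.614% = 2.499%.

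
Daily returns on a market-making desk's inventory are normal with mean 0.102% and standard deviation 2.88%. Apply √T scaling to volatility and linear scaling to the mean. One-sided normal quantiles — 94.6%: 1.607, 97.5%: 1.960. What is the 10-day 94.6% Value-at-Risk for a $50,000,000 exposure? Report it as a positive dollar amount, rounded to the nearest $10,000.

σ_{10d} = 2.88% × √10 = 9.107%; μ_{10d} = 10 × 0.102% = 1.020%.
VaR = −(1.020%) + 1.607 × 9.107% = 13.615%.
On $50,000,000: 0.13615 × $50,000,000 = $6,807,500.

$6,810,000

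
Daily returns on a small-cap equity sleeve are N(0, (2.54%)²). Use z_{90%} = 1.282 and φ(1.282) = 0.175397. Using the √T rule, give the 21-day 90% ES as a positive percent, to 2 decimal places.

20.42%

σ_{21d} = 2.54% × √21 = 11.640%.
ES multiplier = φ(z)/(1−α) = 0.175397/0.1 = 1.754.
ES = 11.640% × 1.754 = 20.417%.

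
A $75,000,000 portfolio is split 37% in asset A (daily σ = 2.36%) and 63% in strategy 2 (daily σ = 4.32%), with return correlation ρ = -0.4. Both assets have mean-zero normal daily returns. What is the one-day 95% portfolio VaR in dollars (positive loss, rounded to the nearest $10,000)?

$3,090,000

σ_p² = 0.37²·2.36² + 0.63²·4.32² + 2·-0.4·0.37·0.63·2.36·4.32 = 6.2684 (%²).
σ_p = √6.2684 = 2.504%.
At 95%, z = 1.645.
VaR = 1.645 × 2.504% = 4.119%; on $75,000,000 that is $3,089,250.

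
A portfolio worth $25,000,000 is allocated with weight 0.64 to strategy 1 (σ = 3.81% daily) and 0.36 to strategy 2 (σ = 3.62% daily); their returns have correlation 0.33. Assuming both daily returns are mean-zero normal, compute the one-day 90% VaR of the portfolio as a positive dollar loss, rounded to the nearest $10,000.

$1,000,000

σ_p² = 0.64²·3.81² + 0.36²·3.62² + 2·0.33·0.64·0.36·3.81·3.62 = 9.7414 (%²).
σ_p = √9.7414 = 3.121%.
At 90%, z = 1.282.
VaR = 1.282 × 3.121% = 4.001%; on $25,000,000 that is $1,000,250.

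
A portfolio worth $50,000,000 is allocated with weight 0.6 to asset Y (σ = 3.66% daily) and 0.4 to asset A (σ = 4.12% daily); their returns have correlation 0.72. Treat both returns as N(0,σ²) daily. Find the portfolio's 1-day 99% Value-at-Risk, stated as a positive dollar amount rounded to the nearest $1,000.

σ_p² = 0.6²·3.66² + 0.4²·4.12² + 2·0.72·0.6·0.4·3.66·4.12 = 12.7497 (%²).
σ_p = √12.7497 = 3.571%.
At 99%, z = 2.326.
VaR = 2.326 × 3.571% = 8.306%; on $50,000,000 that is $4,153,000.

$4,153,000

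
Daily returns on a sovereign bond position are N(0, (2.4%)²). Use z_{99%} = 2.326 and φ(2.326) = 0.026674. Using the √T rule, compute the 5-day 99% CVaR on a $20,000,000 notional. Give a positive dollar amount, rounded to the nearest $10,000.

σ_{5d} = 2.4% × √5 = 5.367%.
ES multiplier = φ(z)/(1−α) = 0.026674/0.01 = 2.667.
ES = 5.367% × 2.667 = 14.314%; on $20,000,000: $2,862,800.

$2,860,000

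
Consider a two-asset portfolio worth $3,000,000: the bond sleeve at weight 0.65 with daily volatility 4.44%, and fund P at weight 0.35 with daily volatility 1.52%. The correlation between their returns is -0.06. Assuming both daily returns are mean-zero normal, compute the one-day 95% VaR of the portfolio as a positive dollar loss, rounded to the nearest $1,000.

$143,000

σ_p² = 0.65²·4.44² + 0.35²·1.52² + 2·-0.06·0.65·0.35·4.44·1.52 = 8.4278 (%²).
σ_p = √8.4278 = 2.903%.
At 95%, z = 1.645.
VaR = 1.645 × 2.903% = 4.775%; on $3,000,000 that is $143,250.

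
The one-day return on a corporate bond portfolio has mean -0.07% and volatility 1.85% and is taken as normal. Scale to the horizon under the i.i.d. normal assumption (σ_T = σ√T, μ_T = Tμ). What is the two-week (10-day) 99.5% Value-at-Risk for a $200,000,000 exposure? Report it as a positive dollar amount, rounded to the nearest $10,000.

$31,540,000

At 99.5%, z = 2.576.
σ_{10d} = 1.85% × √10 = 5.850%; μ_{10d} = 10 × -0.07% = -0.700%.
VaR = −(-0.700%) + 2.576 × 5.850% = 15.770%.
On $200,000,000: 0.15770 × $200,000,000 = $31,540,000.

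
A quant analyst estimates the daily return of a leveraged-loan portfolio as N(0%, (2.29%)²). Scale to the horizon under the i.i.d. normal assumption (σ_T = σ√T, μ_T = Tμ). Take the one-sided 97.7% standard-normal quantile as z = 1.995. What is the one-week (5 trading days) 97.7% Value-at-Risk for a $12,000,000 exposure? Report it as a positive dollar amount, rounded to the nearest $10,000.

$1,230,000

σ_{5d} = 2.29% × √5 = 5.121%.
VaR = 1.995 × 5.121% = 10.216%.
On $12,000,000: 0.10216 × $12,000,000 = $1,225,920.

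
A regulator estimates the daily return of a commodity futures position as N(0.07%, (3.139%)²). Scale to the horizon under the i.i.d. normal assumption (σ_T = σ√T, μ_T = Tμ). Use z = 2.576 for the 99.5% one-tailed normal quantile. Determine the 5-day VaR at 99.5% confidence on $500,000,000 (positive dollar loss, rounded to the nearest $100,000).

σ_{5d} = 3.139% × √5 = 7.019%; μ_{5d} = 5 × 0.07% = 0.350%.
VaR = −(0.350%) + 2.576 × 7.019% = 17.731%.
On $500,000,000: 0.17731 × $500,000,000 = $88,655,000.

$88,700,000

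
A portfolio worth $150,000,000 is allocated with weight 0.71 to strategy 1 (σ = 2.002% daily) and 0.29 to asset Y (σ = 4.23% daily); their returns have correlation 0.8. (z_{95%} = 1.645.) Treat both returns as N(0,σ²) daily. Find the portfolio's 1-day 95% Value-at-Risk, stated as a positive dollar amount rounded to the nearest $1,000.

σ_p² = 0.71²·2.002² + 0.29²·4.23² + 2·0.8·0.71·0.29·2.002·4.23 = 6.3151 (%²).
σ_p = √6.3151 = 2.513%.
VaR = 1.645 × 2.513% = 4.134%; on $150,000,000 that is $6,201,000.

$6,201,000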